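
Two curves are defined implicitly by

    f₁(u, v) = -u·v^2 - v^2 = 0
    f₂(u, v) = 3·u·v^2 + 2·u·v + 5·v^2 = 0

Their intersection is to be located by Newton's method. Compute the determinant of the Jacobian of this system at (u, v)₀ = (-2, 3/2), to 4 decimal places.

-13.5000

J = [[-v^2, -2·u·v - 2·v], [3·v^2 + 2·v, 6·u·v + 2·u + 10·v]].
At the point, J = [[-2.2500, 3.0000], [9.7500, -7.0000]].
det J = -13.5000.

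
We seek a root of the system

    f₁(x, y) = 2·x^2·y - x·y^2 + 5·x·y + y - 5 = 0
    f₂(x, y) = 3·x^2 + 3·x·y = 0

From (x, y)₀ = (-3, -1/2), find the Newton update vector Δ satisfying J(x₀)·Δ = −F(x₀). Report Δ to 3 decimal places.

At (-3, -1/2): F = (-6.250, 31.500).
Jacobian J = [[4·x·y - y^2 + 5·y, 2·x^2 - 2·x·y + 5·x + 1], [6·x + 3·y, 3·x]].
At the point, J = [[3.250, 1.000], [-19.500, -9.000]] (det J = -9.750).
Solving J·Δ = −F gives Δ = (2.538, -2.000).

(2.538, -2.000)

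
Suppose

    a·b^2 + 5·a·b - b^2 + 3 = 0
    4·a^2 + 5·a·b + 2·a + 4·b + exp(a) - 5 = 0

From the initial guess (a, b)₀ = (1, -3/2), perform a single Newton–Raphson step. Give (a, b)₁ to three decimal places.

At (1, -3/2): F = (-4.500, -9.78172).
Jacobian J = [[b^2 + 5·b, 2·a·b + 5·a - 2·b], [8·a + 5·b + exp(a) + 2, 5·a + 4]].
At the point, J = [[-5.250, 5.000], [5.21828, 9.000]] (det J = -73.34141).
Solving J·Δ = −F gives Δ = (0.115, 1.020).
Then the next iterate is (a, b)₁ = (1.115, -0.480).

(1.115, -0.480)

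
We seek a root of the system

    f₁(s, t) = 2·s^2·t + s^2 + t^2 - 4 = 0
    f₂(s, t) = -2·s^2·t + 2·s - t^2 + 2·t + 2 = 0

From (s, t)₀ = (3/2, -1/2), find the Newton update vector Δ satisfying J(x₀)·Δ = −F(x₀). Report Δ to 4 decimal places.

At (3/2, -1/2): F = (-3.7500, 6.0000).
Jacobian J = [[4·s·t + 2·s, 2·s^2 + 2·t], [-4·s·t + 2, -2·s^2 - 2·t + 2]].
At the point, J = [[0.0000, 3.5000], [5.0000, -1.5000]] (det J = -17.5000).
Solving J·Δ = −F gives Δ = (-0.8786, 1.0714).

(-0.8786, 1.0714)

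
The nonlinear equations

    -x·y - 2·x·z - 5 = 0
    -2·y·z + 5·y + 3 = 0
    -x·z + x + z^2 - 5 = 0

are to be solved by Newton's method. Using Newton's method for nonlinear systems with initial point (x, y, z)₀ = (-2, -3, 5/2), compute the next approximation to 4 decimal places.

At (-2, -3, 5/2): F = (-1.0000, 3.0000, 4.2500).
Jacobian J = [[-y - 2·z, -x, -2·x], [0, -2·z + 5, -2·y], [-z + 1, 0, -x + 2·z]].
At the point, J = [[-2.0000, 2.0000, 4.0000], [0.0000, 0.0000, 6.0000], [-1.5000, 0.0000, 7.0000]] (det J = -18.0000).
Solving J·Δ = −F gives Δ = (0.5000, 2.0000, -0.5000).
Then the next iterate is (x, y, z)₁ = (-1.5000, -1.0000, 2.0000).

(-1.5000, -1.0000, 2.0000)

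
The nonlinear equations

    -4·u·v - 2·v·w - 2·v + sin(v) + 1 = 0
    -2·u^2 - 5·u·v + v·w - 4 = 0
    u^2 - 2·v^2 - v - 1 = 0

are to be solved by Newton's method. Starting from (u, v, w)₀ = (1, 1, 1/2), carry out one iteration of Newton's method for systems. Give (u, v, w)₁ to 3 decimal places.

At (1, 1, 1/2): F = (-5.15853, -10.500, -3.000).
Jacobian J = [[-4·v, -4·u - 2·w + cos(v) - 2, -2·v], [-4·u - 5·v, -5·u + w, v], [2·u, -4·v - 1, 0]].
At the point, J = [[-4.000, -6.45970, -2.000], [-9.000, -4.500, 1.000], [2.000, -5.000, 0.000]] (det J = -140.91940).
Solving J·Δ = −F gives Δ = (-0.599, -0.840, 1.331).
Then the next iterate is (u, v, w)₁ = (0.401, 0.160, 1.831).

(0.401, 0.160, 1.831)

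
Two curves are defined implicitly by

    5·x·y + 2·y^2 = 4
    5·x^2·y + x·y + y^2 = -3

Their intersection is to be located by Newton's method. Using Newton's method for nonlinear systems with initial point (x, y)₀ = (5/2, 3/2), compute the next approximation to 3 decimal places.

At (5/2, 3/2): F = (19.250, 55.875).
Jacobian J = [[5·y, 5·x + 4·y], [10·x·y + y, 5·x^2 + x + 2·y]].
At the point, J = [[7.500, 18.500], [39.000, 36.750]] (det J = -445.875).
Solving J·Δ = −F gives Δ = (-0.732, -0.744).
Then the next iterate is (x, y)₁ = (1.768, 0.756).

(1.768, 0.756)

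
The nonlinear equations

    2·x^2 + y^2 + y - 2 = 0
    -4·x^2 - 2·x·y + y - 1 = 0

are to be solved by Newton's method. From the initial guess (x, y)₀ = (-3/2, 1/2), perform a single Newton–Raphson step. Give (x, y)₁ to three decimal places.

At (-3/2, 1/2): F = (3.250, -8.000).
Jacobian J = [[4·x, 2·y + 1], [-8·x - 2·y, -2·x + 1]].
At the point, J = [[-6.000, 2.000], [11.000, 4.000]] (det J = -46.000).
Solving J·Δ = −F gives Δ = (0.630, 0.266).
Then the next iterate is (x, y)₁ = (-0.870, 0.766).

(-0.870, 0.766)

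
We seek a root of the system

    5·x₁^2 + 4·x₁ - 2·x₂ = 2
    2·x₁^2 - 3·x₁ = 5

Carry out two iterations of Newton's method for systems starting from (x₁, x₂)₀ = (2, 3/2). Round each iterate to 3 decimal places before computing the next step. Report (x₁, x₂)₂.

(2.503, 19.641)

At (2, 3/2): F = (23.000, -3.000).
Jacobian J = [[10·x₁ + 4, -2], [4·x₁ - 3, 0]].
At the point, J = [[24.000, -2.000], [5.000, 0.000]] (det J = 10.000).
Solving J·Δ = −F gives Δ = (0.600, 18.700).
Then the next iterate is (x₁, x₂)₁ = (2.600, 20.200).
Round to (2.600, 20.200) and repeat: F = (1.800, 0.720), J = [[30.000, -2.000], [7.400, 0.000]].
Δ = (-0.097, -0.559), so (x₁, x₂)₂ = (2.503, 19.641).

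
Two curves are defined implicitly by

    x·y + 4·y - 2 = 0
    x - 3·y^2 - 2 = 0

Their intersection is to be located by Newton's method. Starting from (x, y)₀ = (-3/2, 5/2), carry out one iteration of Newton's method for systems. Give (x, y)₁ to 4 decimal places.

(-1.7031, 1.0031)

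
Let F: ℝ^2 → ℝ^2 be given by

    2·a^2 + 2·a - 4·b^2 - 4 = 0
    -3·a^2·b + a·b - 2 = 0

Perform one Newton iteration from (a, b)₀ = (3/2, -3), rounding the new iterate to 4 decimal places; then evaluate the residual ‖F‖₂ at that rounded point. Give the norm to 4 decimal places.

8.7985

At (3/2, -3): F = (-32.5000, 13.7500).
Jacobian J = [[4·a + 2, -8·b], [-6·a·b + b, -3·a^2 + a]].
At the point, J = [[8.0000, 24.0000], [24.0000, -5.2500]] (det J = -618.0000).
Solving J·Δ = −F gives Δ = (-0.2579, 1.4401).
Then the next iterate is (a, b)₁ = (1.2421, -1.5599).
Re-evaluating at (1.2421, -1.5599): F = (-8.163327, 3.282347), so ‖F‖₂ = 8.7985.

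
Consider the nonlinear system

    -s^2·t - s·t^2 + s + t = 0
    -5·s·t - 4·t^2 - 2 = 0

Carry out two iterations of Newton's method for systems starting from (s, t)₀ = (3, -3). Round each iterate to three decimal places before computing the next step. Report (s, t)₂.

At (3, -3): F = (0.000, 7.000).
Jacobian J = [[-2·s·t - t^2 + 1, -s^2 - 2·s·t + 1], [-5·t, -5·s - 8·t]].
At the point, J = [[10.000, 10.000], [15.000, 9.000]] (det J = -60.000).
Solving J·Δ = −F gives Δ = (-1.167, 1.167).
Then the next iterate is (s, t)₁ = (1.833, -1.833).
Round to (1.833, -1.833) and repeat: F = (0.000, 1.35989), J = [[4.35989, 4.35989], [9.165, 5.499]].
Δ = (-0.371, 0.371), so (s, t)₂ = (1.462, -1.462).

(1.462, -1.462)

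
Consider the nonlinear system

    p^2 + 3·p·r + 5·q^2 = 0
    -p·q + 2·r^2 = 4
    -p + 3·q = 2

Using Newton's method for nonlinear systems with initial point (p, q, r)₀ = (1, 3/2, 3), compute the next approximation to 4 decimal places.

(0.3620, 0.7873, 1.8192)

At (1, 3/2, 3): F = (21.2500, 12.5000, 1.5000).
Jacobian J = [[2·p + 3·r, 10·q, 3·p], [-q, -p, 4·r], [-1, 3, 0]].
At the point, J = [[11.0000, 15.0000, 3.0000], [-1.5000, -1.0000, 12.0000], [-1.0000, 3.0000, 0.0000]] (det J = -592.5000).
Solving J·Δ = −F gives Δ = (-0.6380, -0.7127, -1.1808).
Then the next iterate is (p, q, r)₁ = (0.3620, 0.7873, 1.8192).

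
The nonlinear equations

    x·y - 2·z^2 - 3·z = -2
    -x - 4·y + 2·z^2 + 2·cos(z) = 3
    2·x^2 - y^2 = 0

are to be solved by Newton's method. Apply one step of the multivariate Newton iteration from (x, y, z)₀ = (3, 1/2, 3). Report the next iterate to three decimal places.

(1.060, -5.027, 0.263)

At (3, 1/2, 3): F = (-23.500, 8.02002, 17.750).
Jacobian J = [[y, x, -4·z - 3], [-1, -4, 4·z - 2·sin(z)], [4·x, -2·y, 0]].
At the point, J = [[0.500, 3.000, -15.000], [-1.000, -4.000, 11.71776], [12.000, -1.000, 0.000]] (det J = -307.30176).
Solving J·Δ = −F gives Δ = (-1.940, -5.527, -2.737).
Then the next iterate is (x, y, z)₁ = (1.060, -5.027, 0.263).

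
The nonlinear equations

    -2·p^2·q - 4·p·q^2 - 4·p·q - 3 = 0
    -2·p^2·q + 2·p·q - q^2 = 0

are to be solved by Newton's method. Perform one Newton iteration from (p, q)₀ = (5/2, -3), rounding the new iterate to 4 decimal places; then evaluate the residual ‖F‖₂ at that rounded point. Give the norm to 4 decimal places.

At (5/2, -3): F = (-25.5000, 13.5000).
Jacobian J = [[-4·p·q - 4·q^2 - 4·q, -2·p^2 - 8·p·q - 4·p], [-4·p·q + 2·q, -2·p^2 + 2·p - 2·q]].
At the point, J = [[6.0000, 37.5000], [24.0000, -1.5000]] (det J = -909.0000).
Solving J·Δ = −F gives Δ = (-0.5149, 0.7624).
Then the next iterate is (p, q)₁ = (1.9851, -2.2376).
Re-evaluating at (1.9851, -2.2376): F = (-7.353911, 3.744498), so ‖F‖₂ = 8.2523.

8.2523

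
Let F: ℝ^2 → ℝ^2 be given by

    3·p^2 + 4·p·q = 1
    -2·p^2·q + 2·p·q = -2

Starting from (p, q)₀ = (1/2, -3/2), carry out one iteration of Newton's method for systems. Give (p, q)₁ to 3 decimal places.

At (1/2, -3/2): F = (-3.250, 1.250).
Jacobian J = [[6·p + 4·q, 4·p], [-4·p·q + 2·q, -2·p^2 + 2·p]].
At the point, J = [[-3.000, 2.000], [0.000, 0.500]] (det J = -1.500).
Solving J·Δ = −F gives Δ = (-2.750, -2.500).
Then the next iterate is (p, q)₁ = (-2.250, -4.000).

(-2.250, -4.000)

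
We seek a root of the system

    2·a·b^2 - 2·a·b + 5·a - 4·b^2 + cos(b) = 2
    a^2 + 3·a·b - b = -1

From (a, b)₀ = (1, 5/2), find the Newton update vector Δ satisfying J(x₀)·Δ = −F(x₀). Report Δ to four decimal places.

(-0.3980, -1.6094)

At (1, 5/2): F = (-15.301144, 7.0000).
Jacobian J = [[2·b^2 - 2·b + 5, 4·a·b - 2·a - 8·b - sin(b)], [2·a + 3·b, 3·a - 1]].
At the point, J = [[12.5000, -12.598472], [9.5000, 2.0000]] (det J = 144.685485).
Solving J·Δ = −F gives Δ = (-0.3980, -1.6094).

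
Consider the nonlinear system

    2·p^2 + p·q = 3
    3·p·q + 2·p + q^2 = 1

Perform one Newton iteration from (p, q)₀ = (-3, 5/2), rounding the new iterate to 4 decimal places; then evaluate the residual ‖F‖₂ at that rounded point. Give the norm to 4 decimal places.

At (-3, 5/2): F = (7.5000, -23.2500).
Jacobian J = [[4·p + q, p], [3·q + 2, 3·p + 2·q]].
At the point, J = [[-9.5000, -3.0000], [9.5000, -4.0000]] (det J = 66.5000).
Solving J·Δ = −F gives Δ = (1.5000, -2.2500).
Then the next iterate is (p, q)₁ = (-1.5000, 0.2500).
Re-evaluating at (-1.5000, 0.2500): F = (1.1250, -5.0625), so ‖F‖₂ = 5.1860.

5.1860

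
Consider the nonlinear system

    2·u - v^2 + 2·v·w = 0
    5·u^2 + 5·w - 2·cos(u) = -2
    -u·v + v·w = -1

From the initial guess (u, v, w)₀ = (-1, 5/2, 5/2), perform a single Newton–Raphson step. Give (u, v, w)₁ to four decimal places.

(0.0356, 1.3570, 1.2358)

At (-1, 5/2, 5/2): F = (4.2500, 18.419395, 9.7500).
Jacobian J = [[2, -2·v + 2·w, 2·v], [10·u + 2·sin(u), 0, 5], [-v, -u + w, v]].
At the point, J = [[2.0000, 0.0000, 5.0000], [-11.682942, 0.0000, 5.0000], [-2.5000, 3.5000, 2.5000]] (det J = -239.451484).
Solving J·Δ = −F gives Δ = (1.0356, -1.1430, -1.2642).
Then the next iterate is (u, v, w)₁ = (0.0356, 1.3570, 1.2358).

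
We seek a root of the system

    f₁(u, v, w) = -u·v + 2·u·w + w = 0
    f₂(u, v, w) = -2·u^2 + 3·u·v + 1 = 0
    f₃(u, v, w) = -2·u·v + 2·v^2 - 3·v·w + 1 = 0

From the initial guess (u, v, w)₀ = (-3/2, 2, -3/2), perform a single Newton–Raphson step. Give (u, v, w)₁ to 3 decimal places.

At (-3/2, 2, -3/2): F = (6.000, -12.500, 24.000).
Jacobian J = [[-v + 2·w, -u, 2·u + 1], [-4·u + 3·v, 3·u, 0], [-2·v, -2·u + 4·v - 3·w, -3·v]].
At the point, J = [[-5.000, 1.500, -2.000], [12.000, -4.500, 0.000], [-4.000, 15.500, -6.000]] (det J = -363.000).
Solving J·Δ = −F gives Δ = (0.609, -1.154, 0.612).
Then the next iterate is (u, v, w)₁ = (-0.891, 0.846, -0.888).

(-0.891, 0.846, -0.888)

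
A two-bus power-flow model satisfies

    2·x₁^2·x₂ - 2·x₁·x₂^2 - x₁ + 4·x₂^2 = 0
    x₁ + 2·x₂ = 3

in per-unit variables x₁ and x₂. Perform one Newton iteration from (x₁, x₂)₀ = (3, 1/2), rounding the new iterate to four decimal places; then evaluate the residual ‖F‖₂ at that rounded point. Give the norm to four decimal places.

At (3, 1/2): F = (5.5000, 1.0000).
Jacobian J = [[4·x₁·x₂ - 2·x₂^2 - 1, 2·x₁^2 - 4·x₁·x₂ + 8·x₂], [1, 2]].
At the point, J = [[4.5000, 16.0000], [1.0000, 2.0000]] (det J = -7.0000).
Solving J·Δ = −F gives Δ = (-0.7143, -0.1429).
Then the next iterate is (x₁, x₂)₁ = (2.2857, 0.3571).
Re-evaluating at (2.2857, 0.3571): F = (1.372719, -0.0001), so ‖F‖₂ = 1.3727.

1.3727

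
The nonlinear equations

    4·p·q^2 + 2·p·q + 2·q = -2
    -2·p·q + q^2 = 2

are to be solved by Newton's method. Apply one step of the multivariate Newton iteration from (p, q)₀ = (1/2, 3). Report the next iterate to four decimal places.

At (1/2, 3): F = (29.0000, 4.0000).
Jacobian J = [[4·q^2 + 2·q, 8·p·q + 2·p + 2], [-2·q, -2·p + 2·q]].
At the point, J = [[42.0000, 15.0000], [-6.0000, 5.0000]] (det J = 300.0000).
Solving J·Δ = −F gives Δ = (-0.2833, -1.1400).
Then the next iterate is (p, q)₁ = (0.2167, 1.8600).

(0.2167, 1.8600)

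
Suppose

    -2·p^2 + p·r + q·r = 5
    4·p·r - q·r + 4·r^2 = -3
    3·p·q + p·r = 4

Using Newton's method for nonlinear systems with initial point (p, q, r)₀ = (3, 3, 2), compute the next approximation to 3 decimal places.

(1.189, 2.310, 1.044)

At (3, 3, 2): F = (-11.000, 37.000, 29.000).
Jacobian J = [[-4·p + r, r, p + q], [4·r, -r, 4·p - q + 8·r], [3·q + r, 3·p, p]].
At the point, J = [[-10.000, 2.000, 6.000], [8.000, -2.000, 25.000], [11.000, 9.000, 3.000]] (det J = 3376.000).
Solving J·Δ = −F gives Δ = (-1.811, -0.690, -0.956).
Then the next iterate is (p, q, r)₁ = (1.189, 2.310, 1.044).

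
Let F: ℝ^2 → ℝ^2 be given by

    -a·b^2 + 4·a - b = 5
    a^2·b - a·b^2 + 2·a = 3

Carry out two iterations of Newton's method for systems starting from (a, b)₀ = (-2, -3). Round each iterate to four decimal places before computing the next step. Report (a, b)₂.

(-0.7622, -2.6618)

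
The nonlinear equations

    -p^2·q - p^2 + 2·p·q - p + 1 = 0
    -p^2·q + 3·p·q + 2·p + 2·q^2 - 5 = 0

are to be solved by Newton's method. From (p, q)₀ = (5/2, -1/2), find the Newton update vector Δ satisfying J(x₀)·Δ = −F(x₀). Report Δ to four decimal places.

(-0.7281, -3.0789)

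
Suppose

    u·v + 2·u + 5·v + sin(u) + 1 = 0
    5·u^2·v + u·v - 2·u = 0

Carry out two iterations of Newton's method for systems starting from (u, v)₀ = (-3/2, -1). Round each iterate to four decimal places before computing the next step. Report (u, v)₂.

At (-3/2, -1): F = (-6.497495, -6.7500).
Jacobian J = [[v + cos(u) + 2, u + 5], [10·u·v + v - 2, 5·u^2 + u]].
At the point, J = [[1.070737, 3.5000], [12.0000, 9.7500]] (det J = -31.560312).
Solving J·Δ = −F gives Δ = (-1.2587, 2.2415).
Then the next iterate is (u, v)₁ = (-2.7587, 1.2415).
Round to (-2.7587, 1.2415) and repeat: F = (-2.108431, 49.334191), J = [[2.313912, 2.2413], [-35.007761, 35.293428]].
Δ = (1.1552, -0.2519), so (u, v)₂ = (-1.6035, 0.9896).

(-1.6035, 0.9896)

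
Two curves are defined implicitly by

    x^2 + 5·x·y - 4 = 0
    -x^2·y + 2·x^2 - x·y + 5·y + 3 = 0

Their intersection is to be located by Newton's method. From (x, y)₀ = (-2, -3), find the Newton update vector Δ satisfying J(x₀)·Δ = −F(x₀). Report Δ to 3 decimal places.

(0.485, 2.079)

At (-2, -3): F = (30.000, 2.000).
Jacobian J = [[2·x + 5·y, 5·x], [-2·x·y + 4·x - y, -x^2 - x + 5]].
At the point, J = [[-19.000, -10.000], [-17.000, 3.000]] (det J = -227.000).
Solving J·Δ = −F gives Δ = (0.485, 2.079).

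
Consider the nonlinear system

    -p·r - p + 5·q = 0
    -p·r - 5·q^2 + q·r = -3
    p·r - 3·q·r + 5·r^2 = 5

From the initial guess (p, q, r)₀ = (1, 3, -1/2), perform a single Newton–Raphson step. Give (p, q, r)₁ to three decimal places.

At (1, 3, -1/2): F = (14.500, -43.000, 0.250).
Jacobian J = [[-r - 1, 5, -p], [-r, -10·q + r, -p + q], [r, -3·r, p - 3·q + 10·r]].
At the point, J = [[-0.500, 5.000, -1.000], [0.500, -30.500, 2.000], [-0.500, 1.500, -13.000]] (det J = -154.750).
Solving J·Δ = −F gives Δ = (19.193, -1.151, -0.852).
Then the next iterate is (p, q, r)₁ = (20.193, 1.849, -1.352).

(20.193, 1.849, -1.352)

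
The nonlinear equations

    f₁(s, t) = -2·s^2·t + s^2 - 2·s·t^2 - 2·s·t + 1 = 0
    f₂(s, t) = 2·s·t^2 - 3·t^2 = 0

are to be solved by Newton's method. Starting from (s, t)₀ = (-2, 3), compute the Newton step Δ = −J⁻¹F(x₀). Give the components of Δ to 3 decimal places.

At (-2, 3): F = (29.000, -63.000).
Jacobian J = [[-4·s·t + 2·s - 2·t^2 - 2·t, -2·s^2 - 4·s·t - 2·s], [2·t^2, 4·s·t - 6·t]].
At the point, J = [[-4.000, 20.000], [18.000, -42.000]] (det J = -192.000).
Solving J·Δ = −F gives Δ = (0.219, -1.406).

(0.219, -1.406)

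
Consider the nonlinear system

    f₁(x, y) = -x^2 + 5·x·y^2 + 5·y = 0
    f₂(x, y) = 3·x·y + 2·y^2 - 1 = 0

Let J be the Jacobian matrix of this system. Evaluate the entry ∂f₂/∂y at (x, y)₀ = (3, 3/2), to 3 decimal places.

15.000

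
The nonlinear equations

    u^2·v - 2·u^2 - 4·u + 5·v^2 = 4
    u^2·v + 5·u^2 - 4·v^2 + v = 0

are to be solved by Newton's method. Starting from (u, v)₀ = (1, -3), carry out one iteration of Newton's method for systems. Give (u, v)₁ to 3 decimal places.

(0.028, -1.427)

At (1, -3): F = (32.000, -37.000).
Jacobian J = [[2·u·v - 4·u - 4, u^2 + 10·v], [2·u·v + 10·u, u^2 - 8·v + 1]].
At the point, J = [[-14.000, -29.000], [4.000, 26.000]] (det J = -248.000).
Solving J·Δ = −F gives Δ = (-0.972, 1.573).
Then the next iterate is (u, v)₁ = (0.028, -1.427).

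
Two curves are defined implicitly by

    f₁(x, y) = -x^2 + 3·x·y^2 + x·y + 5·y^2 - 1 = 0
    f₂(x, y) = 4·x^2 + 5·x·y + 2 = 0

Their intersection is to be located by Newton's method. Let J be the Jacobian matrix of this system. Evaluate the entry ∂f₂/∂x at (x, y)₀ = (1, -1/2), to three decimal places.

5.500

∂f₂/∂x = 8·x + 5·y.
At (1, -1/2) this is 5.500.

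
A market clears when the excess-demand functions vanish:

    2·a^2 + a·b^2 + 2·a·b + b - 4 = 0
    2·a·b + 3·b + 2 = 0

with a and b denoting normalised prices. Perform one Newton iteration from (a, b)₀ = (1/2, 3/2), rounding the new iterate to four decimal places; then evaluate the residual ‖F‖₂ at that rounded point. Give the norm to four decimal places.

8.3655

At (1/2, 3/2): F = (0.6250, 8.0000).
Jacobian J = [[4·a + b^2 + 2·b, 2·a·b + 2·a + 1], [2·b, 2·a + 3]].
At the point, J = [[7.2500, 3.5000], [3.0000, 4.0000]] (det J = 18.5000).
Solving J·Δ = −F gives Δ = (1.3784, -3.0338).
Then the next iterate is (a, b)₁ = (1.8784, -1.5338).
Re-evaluating at (1.8784, -1.5338): F = (0.179809, -8.363580), so ‖F‖₂ = 8.3655.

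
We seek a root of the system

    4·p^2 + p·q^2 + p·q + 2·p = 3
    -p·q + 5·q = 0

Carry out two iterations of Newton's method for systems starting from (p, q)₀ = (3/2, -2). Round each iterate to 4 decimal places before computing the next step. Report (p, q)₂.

(0.8068, -0.0134)

At (3/2, -2): F = (12.0000, -7.0000).
Jacobian J = [[8·p + q^2 + q + 2, 2·p·q + p], [-q, -p + 5]].
At the point, J = [[16.0000, -4.5000], [2.0000, 3.5000]] (det J = 65.0000).
Solving J·Δ = −F gives Δ = (-0.1615, 2.0923).
Then the next iterate is (p, q)₁ = (1.3385, 0.0923).
Round to (1.3385, 0.0923) and repeat: F = (6.978276, 0.337956), J = [[12.808819, 1.585587], [-0.0923, 3.6615]].
Δ = (-0.5317, -0.1057), so (p, q)₂ = (0.8068, -0.0134).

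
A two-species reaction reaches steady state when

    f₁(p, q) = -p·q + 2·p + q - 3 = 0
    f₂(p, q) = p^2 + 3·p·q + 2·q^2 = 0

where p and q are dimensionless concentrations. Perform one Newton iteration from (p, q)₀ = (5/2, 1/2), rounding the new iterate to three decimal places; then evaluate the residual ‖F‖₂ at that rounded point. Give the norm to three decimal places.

At (5/2, 1/2): F = (1.250, 10.500).
Jacobian J = [[-q + 2, -p + 1], [2·p + 3·q, 3·p + 4·q]].
At the point, J = [[1.500, -1.500], [6.500, 9.500]] (det J = 24.000).
Solving J·Δ = −F gives Δ = (-1.151, -0.318).
Then the next iterate is (p, q)₁ = (1.349, 0.182).
Re-evaluating at (1.349, 0.182): F = (-0.36552, 2.62260), so ‖F‖₂ = 2.648.

2.648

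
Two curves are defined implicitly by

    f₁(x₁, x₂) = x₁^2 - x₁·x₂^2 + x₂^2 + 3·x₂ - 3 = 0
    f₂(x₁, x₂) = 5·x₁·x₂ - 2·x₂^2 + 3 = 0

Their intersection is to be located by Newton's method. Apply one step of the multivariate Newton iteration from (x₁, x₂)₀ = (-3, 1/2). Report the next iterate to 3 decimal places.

(-1.766, 0.387)

At (-3, 1/2): F = (8.500, -5.000).
Jacobian J = [[2·x₁ - x₂^2, -2·x₁·x₂ + 2·x₂ + 3], [5·x₂, 5·x₁ - 4·x₂]].
At the point, J = [[-6.250, 7.000], [2.500, -17.000]] (det J = 88.750).
Solving J·Δ = −F gives Δ = (1.234, -0.113).
Then the next iterate is (x₁, x₂)₁ = (-1.766, 0.387).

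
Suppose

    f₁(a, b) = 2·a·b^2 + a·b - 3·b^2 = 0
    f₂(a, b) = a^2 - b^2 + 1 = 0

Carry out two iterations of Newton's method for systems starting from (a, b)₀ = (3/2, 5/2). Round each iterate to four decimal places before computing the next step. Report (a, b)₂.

(1.1739, 1.5536)

At (3/2, 5/2): F = (3.7500, -3.0000).
Jacobian J = [[2·b^2 + b, 4·a·b + a - 6·b], [2·a, -2·b]].
At the point, J = [[15.0000, 1.5000], [3.0000, -5.0000]] (det J = -79.5000).
Solving J·Δ = −F gives Δ = (-0.1792, -0.7075).
Then the next iterate is (a, b)₁ = (1.3208, 1.7925).
Round to (1.3208, 1.7925) and repeat: F = (1.215975, -0.468544), J = [[8.218612, 0.035936], [2.6416, -3.5850]].
Δ = (-0.1469, -0.2389), so (a, b)₂ = (1.1739, 1.5536).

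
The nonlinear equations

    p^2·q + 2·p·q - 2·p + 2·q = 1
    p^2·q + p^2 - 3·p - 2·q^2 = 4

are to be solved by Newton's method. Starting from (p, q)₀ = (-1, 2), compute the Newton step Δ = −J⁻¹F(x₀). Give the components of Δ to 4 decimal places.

At (-1, 2): F = (3.0000, -6.0000).
Jacobian J = [[2·p·q + 2·q - 2, p^2 + 2·p + 2], [2·p·q + 2·p - 3, p^2 - 4·q]].
At the point, J = [[-2.0000, 1.0000], [-9.0000, -7.0000]] (det J = 23.0000).
Solving J·Δ = −F gives Δ = (0.6522, -1.6957).

(0.6522, -1.6957)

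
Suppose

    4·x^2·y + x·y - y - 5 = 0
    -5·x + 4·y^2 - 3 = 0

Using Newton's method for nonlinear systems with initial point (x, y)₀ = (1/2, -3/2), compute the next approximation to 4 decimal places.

(-0.2270, -0.9054)

At (1/2, -3/2): F = (-5.7500, 3.5000).
Jacobian J = [[8·x·y + y, 4·x^2 + x - 1], [-5, 8·y]].
At the point, J = [[-7.5000, 0.5000], [-5.0000, -12.0000]] (det J = 92.5000).
Solving J·Δ = −F gives Δ = (-0.7270, 0.5946).
Then the next iterate is (x, y)₁ = (-0.2270, -0.9054).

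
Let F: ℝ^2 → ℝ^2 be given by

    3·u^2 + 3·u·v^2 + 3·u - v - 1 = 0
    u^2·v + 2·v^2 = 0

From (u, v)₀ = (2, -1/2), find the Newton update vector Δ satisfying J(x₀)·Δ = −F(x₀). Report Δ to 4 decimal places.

(-1.5714, -0.8214)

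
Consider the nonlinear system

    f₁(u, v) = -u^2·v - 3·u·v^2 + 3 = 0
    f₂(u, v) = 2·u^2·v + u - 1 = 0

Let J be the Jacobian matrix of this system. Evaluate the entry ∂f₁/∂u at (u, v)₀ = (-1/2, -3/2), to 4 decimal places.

∂f₁/∂u = -2·u·v - 3·v^2.
At (-1/2, -3/2) this is -8.2500.

-8.2500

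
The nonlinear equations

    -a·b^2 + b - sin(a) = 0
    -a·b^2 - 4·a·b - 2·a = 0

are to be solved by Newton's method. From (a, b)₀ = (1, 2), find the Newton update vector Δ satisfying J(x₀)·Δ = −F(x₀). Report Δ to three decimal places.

At (1, 2): F = (-2.84147, -14.000).
Jacobian J = [[-b^2 - cos(a), -2·a·b + 1], [-b^2 - 4·b - 2, -2·a·b - 4·a]].
At the point, J = [[-4.54030, -3.000], [-14.000, -8.000]] (det J = -5.67758).
Solving J·Δ = −F gives Δ = (-3.394, 4.189).

(-3.394, 4.189)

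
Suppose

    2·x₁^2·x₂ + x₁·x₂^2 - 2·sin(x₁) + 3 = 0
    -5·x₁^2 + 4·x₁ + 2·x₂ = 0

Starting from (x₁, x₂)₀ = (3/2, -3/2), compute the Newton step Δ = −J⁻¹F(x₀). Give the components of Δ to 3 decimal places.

(-0.344, 2.234)

At (3/2, -3/2): F = (-2.36999, -8.250).
Jacobian J = [[4·x₁·x₂ + x₂^2 - 2·cos(x₁), 2·x₁^2 + 2·x₁·x₂], [-10·x₁ + 4, 2]].
At the point, J = [[-6.89147, 0.000], [-11.000, 2.000]] (det J = -13.78295).
Solving J·Δ = −F gives Δ = (-0.344, 2.234).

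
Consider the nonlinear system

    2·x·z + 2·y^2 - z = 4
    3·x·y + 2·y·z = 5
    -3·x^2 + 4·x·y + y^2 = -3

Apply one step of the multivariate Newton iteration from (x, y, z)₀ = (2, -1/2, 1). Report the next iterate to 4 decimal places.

(1.6971, 0.7156, 2.1790)

At (2, -1/2, 1): F = (-0.5000, -9.0000, -12.7500).
Jacobian J = [[2·z, 4·y, 2·x - 1], [3·y, 3·x + 2·z, 2·y], [-6·x + 4·y, 4·x + 2·y, 0]].
At the point, J = [[2.0000, -2.0000, 3.0000], [-1.5000, 8.0000, -1.0000], [-14.0000, 7.0000, 0.0000]] (det J = 290.5000).
Solving J·Δ = −F gives Δ = (-0.3029, 1.2156, 1.1790).
Then the next iterate is (x, y, z)₁ = (1.6971, 0.7156, 2.1790).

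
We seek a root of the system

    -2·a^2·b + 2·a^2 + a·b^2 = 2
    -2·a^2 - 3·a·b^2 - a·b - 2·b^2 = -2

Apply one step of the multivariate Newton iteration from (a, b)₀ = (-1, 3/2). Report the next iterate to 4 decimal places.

(-1.5294, 0.0000)

At (-1, 3/2): F = (-5.2500, 3.7500).
Jacobian J = [[-4·a·b + 4·a + b^2, -2·a^2 + 2·a·b], [-4·a - 3·b^2 - b, -6·a·b - a - 4·b]].
At the point, J = [[4.2500, -5.0000], [-4.2500, 4.0000]] (det J = -4.2500).
Solving J·Δ = −F gives Δ = (-0.5294, -1.5000).
Then the next iterate is (a, b)₁ = (-1.5294, 0.0000).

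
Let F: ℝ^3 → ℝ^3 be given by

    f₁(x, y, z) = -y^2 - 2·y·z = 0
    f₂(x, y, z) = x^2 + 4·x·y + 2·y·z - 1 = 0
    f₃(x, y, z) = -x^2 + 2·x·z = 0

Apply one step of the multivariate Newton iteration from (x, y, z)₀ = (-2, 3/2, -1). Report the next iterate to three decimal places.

At (-2, 3/2, -1): F = (0.750, -12.000, 0.000).
Jacobian J = [[0, -2·y - 2·z, -2·y], [2·x + 4·y, 4·x + 2·z, 2·y], [-2·x + 2·z, 0, 2·x]].
At the point, J = [[0.000, -1.000, -3.000], [2.000, -10.000, 3.000], [2.000, 0.000, -4.000]] (det J = -74.000).
Solving J·Δ = −F gives Δ = (1.054, -0.831, 0.527).
Then the next iterate is (x, y, z)₁ = (-0.946, 0.669, -0.473).

(-0.946, 0.669, -0.473)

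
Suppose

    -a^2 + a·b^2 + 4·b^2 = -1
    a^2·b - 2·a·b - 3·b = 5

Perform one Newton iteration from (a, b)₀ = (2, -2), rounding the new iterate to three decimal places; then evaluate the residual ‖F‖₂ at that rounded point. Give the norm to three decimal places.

5.611

At (2, -2): F = (21.000, 1.000).
Jacobian J = [[-2·a + b^2, 2·a·b + 8·b], [2·a·b - 2·b, a^2 - 2·a - 3]].
At the point, J = [[0.000, -24.000], [-4.000, -3.000]] (det J = -96.000).
Solving J·Δ = −F gives Δ = (-0.406, 0.875).
Then the next iterate is (a, b)₁ = (1.594, -1.125).
Re-evaluating at (1.594, -1.125): F = (5.53907, -0.89694), so ‖F‖₂ = 5.611.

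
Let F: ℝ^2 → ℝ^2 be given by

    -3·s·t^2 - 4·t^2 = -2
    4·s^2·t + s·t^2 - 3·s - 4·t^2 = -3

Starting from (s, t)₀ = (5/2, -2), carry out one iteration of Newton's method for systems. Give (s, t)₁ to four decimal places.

(1.5021, -1.3038)

At (5/2, -2): F = (-44.0000, -60.5000).
Jacobian J = [[-3·t^2, -6·s·t - 8·t], [8·s·t + t^2 - 3, 4·s^2 + 2·s·t - 8·t]].
At the point, J = [[-12.0000, 46.0000], [-39.0000, 31.0000]] (det J = 1422.0000).
Solving J·Δ = −F gives Δ = (-0.9979, 0.6962).
Then the next iterate is (s, t)₁ = (1.5021, -1.3038).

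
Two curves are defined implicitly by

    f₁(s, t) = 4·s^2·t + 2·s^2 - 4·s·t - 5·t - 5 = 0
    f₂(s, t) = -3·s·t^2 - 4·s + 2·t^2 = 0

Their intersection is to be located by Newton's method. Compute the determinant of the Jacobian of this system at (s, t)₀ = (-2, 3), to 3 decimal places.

J = [[8·s·t + 4·s - 4·t, 4·s^2 - 4·s - 5], [-3·t^2 - 4, -6·s·t + 4·t]].
At the point, J = [[-68.000, 19.000], [-31.000, 48.000]].
det J = -2675.000.

-2675.000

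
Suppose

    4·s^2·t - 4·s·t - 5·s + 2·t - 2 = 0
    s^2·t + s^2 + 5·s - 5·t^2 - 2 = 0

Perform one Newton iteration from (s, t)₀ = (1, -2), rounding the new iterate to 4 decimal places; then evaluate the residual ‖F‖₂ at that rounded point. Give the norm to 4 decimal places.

7.5811

At (1, -2): F = (-11.0000, -18.0000).
Jacobian J = [[8·s·t - 4·t - 5, 4·s^2 - 4·s + 2], [2·s·t + 2·s + 5, s^2 - 10·t]].
At the point, J = [[-13.0000, 2.0000], [3.0000, 21.0000]] (det J = -279.0000).
Solving J·Δ = −F gives Δ = (-0.6989, 0.9570).
Then the next iterate is (s, t)₁ = (0.3011, -1.0430).
Re-evaluating at (0.3011, -1.0430): F = (-4.713549, -5.937643), so ‖F‖₂ = 7.5811.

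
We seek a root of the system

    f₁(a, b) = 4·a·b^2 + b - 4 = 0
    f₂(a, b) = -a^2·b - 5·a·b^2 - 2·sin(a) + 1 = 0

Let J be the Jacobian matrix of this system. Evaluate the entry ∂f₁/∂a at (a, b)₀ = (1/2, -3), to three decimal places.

36.000

∂f₁/∂a = 4·b^2.
At (1/2, -3) this is 36.000.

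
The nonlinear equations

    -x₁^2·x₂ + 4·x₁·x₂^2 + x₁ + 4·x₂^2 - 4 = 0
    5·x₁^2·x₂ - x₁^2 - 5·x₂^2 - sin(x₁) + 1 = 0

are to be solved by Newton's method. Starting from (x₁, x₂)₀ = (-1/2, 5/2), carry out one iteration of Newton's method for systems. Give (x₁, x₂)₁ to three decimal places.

At (-1/2, 5/2): F = (7.375, -26.89557).
Jacobian J = [[-2·x₁·x₂ + 4·x₂^2 + 1, -x₁^2 + 8·x₁·x₂ + 8·x₂], [10·x₁·x₂ - 2·x₁ - cos(x₁), 5·x₁^2 - 10·x₂]].
At the point, J = [[28.500, 9.750], [-12.37758, -23.750]] (det J = -556.19357).
Solving J·Δ = −F gives Δ = (0.157, -1.214).
Then the next iterate is (x₁, x₂)₁ = (-0.343, 1.286).

(-0.343, 1.286)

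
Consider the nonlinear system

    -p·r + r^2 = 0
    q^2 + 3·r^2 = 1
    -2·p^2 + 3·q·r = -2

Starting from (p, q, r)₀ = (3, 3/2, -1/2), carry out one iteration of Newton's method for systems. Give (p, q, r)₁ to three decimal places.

(1.629, 1.099, -0.234)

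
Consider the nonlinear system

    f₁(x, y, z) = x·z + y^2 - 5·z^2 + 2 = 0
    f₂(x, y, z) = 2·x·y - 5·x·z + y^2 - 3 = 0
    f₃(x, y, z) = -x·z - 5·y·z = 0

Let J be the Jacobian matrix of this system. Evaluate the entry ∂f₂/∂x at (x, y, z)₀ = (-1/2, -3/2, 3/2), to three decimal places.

-10.500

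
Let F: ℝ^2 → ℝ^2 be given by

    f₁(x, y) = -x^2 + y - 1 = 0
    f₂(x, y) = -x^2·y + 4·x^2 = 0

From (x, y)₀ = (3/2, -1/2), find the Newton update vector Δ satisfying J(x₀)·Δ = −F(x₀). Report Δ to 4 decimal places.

At (3/2, -1/2): F = (-3.7500, 10.1250).
Jacobian J = [[-2·x, 1], [-2·x·y + 8·x, -x^2]].
At the point, J = [[-3.0000, 1.0000], [13.5000, -2.2500]] (det J = -6.7500).
Solving J·Δ = −F gives Δ = (-0.2500, 3.0000).

(-0.2500, 3.0000)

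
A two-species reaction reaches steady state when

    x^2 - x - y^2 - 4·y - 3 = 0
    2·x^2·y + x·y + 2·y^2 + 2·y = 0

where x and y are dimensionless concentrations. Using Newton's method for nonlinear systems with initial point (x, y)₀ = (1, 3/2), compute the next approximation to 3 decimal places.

(1.626, -0.018)

At (1, 3/2): F = (-11.250, 12.000).
Jacobian J = [[2·x - 1, -2·y - 4], [4·x·y + y, 2·x^2 + x + 4·y + 2]].
At the point, J = [[1.000, -7.000], [7.500, 11.000]] (det J = 63.500).
Solving J·Δ = −F gives Δ = (0.626, -1.518).
Then the next iterate is (x, y)₁ = (1.626, -0.018).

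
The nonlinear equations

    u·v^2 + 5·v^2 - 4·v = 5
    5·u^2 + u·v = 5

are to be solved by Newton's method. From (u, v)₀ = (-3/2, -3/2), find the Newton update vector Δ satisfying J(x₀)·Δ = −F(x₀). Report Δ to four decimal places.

(0.4531, 0.6824)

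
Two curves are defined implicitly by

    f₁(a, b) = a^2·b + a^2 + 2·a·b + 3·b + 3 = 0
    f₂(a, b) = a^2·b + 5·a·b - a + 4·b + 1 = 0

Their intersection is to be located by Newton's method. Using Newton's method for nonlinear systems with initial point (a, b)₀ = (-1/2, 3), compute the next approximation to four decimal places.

At (-1/2, 3): F = (10.0000, 6.7500).
Jacobian J = [[2·a·b + 2·a + 2·b, a^2 + 2·a + 3], [2·a·b + 5·b - 1, a^2 + 5·a + 4]].
At the point, J = [[2.0000, 2.2500], [11.0000, 1.7500]] (det J = -21.2500).
Solving J·Δ = −F gives Δ = (0.1088, -4.5412).
Then the next iterate is (a, b)₁ = (-0.3912, -1.5412).

(-0.3912, -1.5412)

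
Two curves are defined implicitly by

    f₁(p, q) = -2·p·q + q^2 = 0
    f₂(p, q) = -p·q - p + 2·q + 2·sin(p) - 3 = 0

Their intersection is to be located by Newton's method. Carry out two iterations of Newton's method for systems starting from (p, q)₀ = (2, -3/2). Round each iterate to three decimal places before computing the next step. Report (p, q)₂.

(-4.153, -1.698)

At (2, -3/2): F = (8.250, -3.18141).
Jacobian J = [[-2·q, -2·p + 2·q], [-q + 2·cos(p) - 1, -p + 2]].
At the point, J = [[3.000, -7.000], [-0.33229, 0.000]] (det J = -2.32606).
Solving J·Δ = −F gives Δ = (-9.574, -2.925).
Then the next iterate is (p, q)₁ = (-7.574, -4.425).
Round to (-7.574, -4.425) and repeat: F = (-47.44928, -39.71307), J = [[8.850, 6.298], [3.97768, 9.574]].
Δ = (3.421, 2.727), so (p, q)₂ = (-4.153, -1.698).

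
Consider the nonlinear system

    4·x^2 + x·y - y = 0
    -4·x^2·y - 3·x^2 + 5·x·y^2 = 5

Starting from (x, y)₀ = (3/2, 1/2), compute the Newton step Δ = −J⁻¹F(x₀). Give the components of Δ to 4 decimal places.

At (3/2, 1/2): F = (9.2500, -14.3750).
Jacobian J = [[8·x + y, x - 1], [-8·x·y - 6·x + 5·y^2, -4·x^2 + 10·x·y]].
At the point, J = [[12.5000, 0.5000], [-13.7500, -1.5000]] (det J = -11.8750).
Solving J·Δ = −F gives Δ = (-0.5632, -4.4211).

(-0.5632, -4.4211)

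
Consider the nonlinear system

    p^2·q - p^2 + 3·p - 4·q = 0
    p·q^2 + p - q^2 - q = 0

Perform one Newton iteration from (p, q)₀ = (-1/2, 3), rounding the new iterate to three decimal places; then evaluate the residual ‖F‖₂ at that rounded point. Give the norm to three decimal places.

23.103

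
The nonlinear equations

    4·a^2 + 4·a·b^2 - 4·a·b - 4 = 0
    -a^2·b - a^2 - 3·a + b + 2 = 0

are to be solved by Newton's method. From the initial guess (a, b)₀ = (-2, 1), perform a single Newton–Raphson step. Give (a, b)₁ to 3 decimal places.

At (-2, 1): F = (12.000, 1.000).
Jacobian J = [[8·a + 4·b^2 - 4·b, 8·a·b - 4·a], [-2·a·b - 2·a - 3, -a^2 + 1]].
At the point, J = [[-16.000, -8.000], [5.000, -3.000]] (det J = 88.000).
Solving J·Δ = −F gives Δ = (0.318, 0.864).
Then the next iterate is (a, b)₁ = (-1.682, 1.864).

(-1.682, 1.864)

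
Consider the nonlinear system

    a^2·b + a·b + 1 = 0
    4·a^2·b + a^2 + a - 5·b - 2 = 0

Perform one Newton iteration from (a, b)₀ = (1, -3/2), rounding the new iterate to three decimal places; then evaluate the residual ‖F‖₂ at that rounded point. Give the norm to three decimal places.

At (1, -3/2): F = (-2.000, 1.500).
Jacobian J = [[2·a·b + b, a^2 + a], [8·a·b + 2·a + 1, 4·a^2 - 5]].
At the point, J = [[-4.500, 2.000], [-9.000, -1.000]] (det J = 22.500).
Solving J·Δ = −F gives Δ = (0.044, 1.100).
Then the next iterate is (a, b)₁ = (1.044, -0.400).
Re-evaluating at (1.044, -0.400): F = (0.14643, 0.39004), so ‖F‖₂ = 0.417.

0.417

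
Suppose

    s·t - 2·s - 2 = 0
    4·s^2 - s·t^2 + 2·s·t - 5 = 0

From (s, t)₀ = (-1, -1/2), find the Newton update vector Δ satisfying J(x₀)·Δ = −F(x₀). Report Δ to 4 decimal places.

(-0.7143, 2.2857)

At (-1, -1/2): F = (0.5000, 0.2500).
Jacobian J = [[t - 2, s], [8·s - t^2 + 2·t, -2·s·t + 2·s]].
At the point, J = [[-2.5000, -1.0000], [-9.2500, -3.0000]] (det J = -1.7500).
Solving J·Δ = −F gives Δ = (-0.7143, 2.2857).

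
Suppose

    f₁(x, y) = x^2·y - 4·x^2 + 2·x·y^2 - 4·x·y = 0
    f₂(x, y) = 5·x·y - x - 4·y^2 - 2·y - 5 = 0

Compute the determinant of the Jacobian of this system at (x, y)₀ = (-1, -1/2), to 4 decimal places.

J = [[2·x·y - 8·x + 2·y^2 - 4·y, x^2 + 4·x·y - 4·x], [5·y - 1, 5·x - 8·y - 2]].
At the point, J = [[11.5000, 7.0000], [-3.5000, -3.0000]].
det J = -10.0000.

-10.0000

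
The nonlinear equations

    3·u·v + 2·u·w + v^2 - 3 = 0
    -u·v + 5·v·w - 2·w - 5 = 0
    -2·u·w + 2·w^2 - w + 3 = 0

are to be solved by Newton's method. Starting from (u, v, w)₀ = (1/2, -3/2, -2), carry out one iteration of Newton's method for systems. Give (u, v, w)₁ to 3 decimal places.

At (1/2, -3/2, -2): F = (-5.000, 14.750, 15.000).
Jacobian J = [[3·v + 2·w, 3·u + 2·v, 2·u], [-v, -u + 5·w, 5·v - 2], [-2·w, 0, -2·u + 4·w - 1]].
At the point, J = [[-8.500, -1.500, 1.000], [1.500, -10.500, -9.500], [4.000, 0.000, -10.000]] (det J = -816.000).
Solving J·Δ = −F gives Δ = (-0.460, 0.148, 1.316).
Then the next iterate is (u, v, w)₁ = (0.040, -1.352, -0.684).

(0.040, -1.352, -0.684)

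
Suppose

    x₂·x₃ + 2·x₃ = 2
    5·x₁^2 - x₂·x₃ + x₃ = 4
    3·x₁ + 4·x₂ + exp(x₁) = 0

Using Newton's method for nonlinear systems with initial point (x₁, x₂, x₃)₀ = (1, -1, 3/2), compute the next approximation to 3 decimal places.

(0.578, -0.826, 1.740)

At (1, -1, 3/2): F = (-0.500, 4.000, 1.71828).
Jacobian J = [[0, x₃, x₂ + 2], [10·x₁, -x₃, -x₂ + 1], [exp(x₁) + 3, 4, 0]].
At the point, J = [[0.000, 1.500, 1.000], [10.000, -1.500, 2.000], [5.71828, 4.000, 0.000]] (det J = 65.73227).
Solving J·Δ = −F gives Δ = (-0.422, 0.174, 0.240).
Then the next iterate is (x₁, x₂, x₃)₁ = (0.578, -0.826, 1.740).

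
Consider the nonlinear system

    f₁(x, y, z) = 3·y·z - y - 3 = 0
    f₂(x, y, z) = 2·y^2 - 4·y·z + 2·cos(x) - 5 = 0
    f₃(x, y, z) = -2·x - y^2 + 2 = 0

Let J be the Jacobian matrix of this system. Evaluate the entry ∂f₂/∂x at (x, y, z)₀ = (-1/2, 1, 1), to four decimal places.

0.9589

∂f₂/∂x = -2·sin(x).
At (-1/2, 1, 1) this is 0.9589.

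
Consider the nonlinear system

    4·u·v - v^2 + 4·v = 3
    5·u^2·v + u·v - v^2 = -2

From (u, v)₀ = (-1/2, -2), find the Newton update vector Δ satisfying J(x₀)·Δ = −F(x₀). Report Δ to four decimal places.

(-0.3634, 1.3488)

At (-1/2, -2): F = (-11.0000, -3.5000).
Jacobian J = [[4·v, 4·u - 2·v + 4], [10·u·v + v, 5·u^2 + u - 2·v]].
At the point, J = [[-8.0000, 6.0000], [8.0000, 4.7500]] (det J = -86.0000).
Solving J·Δ = −F gives Δ = (-0.3634, 1.3488).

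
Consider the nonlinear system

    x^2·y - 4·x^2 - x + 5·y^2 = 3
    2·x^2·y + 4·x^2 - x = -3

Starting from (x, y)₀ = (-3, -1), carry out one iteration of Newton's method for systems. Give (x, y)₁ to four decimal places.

(-1.6326, -1.3458)

At (-3, -1): F = (-40.0000, 24.0000).
Jacobian J = [[2·x·y - 8·x - 1, x^2 + 10·y], [4·x·y + 8·x - 1, 2·x^2]].
At the point, J = [[29.0000, -1.0000], [-13.0000, 18.0000]] (det J = 509.0000).
Solving J·Δ = −F gives Δ = (1.3674, -0.3458).
Then the next iterate is (x, y)₁ = (-1.6326, -1.3458).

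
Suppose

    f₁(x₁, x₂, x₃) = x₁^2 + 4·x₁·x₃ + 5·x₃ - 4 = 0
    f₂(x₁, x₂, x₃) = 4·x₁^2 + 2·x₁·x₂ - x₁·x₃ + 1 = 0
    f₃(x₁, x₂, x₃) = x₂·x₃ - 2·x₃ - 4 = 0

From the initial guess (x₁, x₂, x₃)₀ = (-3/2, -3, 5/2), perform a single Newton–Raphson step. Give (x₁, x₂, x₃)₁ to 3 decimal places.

(-1.075, 1.043, 1.222)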